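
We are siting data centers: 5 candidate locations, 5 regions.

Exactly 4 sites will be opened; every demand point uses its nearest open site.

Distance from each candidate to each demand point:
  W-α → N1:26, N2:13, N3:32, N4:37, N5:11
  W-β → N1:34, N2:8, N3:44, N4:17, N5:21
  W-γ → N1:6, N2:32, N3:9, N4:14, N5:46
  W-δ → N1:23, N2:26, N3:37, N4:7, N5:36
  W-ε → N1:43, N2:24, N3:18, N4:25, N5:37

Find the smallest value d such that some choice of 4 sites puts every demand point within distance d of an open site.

11

Open {W-α, W-β, W-γ, W-δ}.
  Farthest demand point is N5 at distance 11 (to W-α); all others are ≤ 11.
With {W-α, W-γ, W-δ, W-ε} the worst case is 13.
With {W-α, W-β, W-γ, W-ε} the worst case is 14.
No size-4 selection achieves below 11.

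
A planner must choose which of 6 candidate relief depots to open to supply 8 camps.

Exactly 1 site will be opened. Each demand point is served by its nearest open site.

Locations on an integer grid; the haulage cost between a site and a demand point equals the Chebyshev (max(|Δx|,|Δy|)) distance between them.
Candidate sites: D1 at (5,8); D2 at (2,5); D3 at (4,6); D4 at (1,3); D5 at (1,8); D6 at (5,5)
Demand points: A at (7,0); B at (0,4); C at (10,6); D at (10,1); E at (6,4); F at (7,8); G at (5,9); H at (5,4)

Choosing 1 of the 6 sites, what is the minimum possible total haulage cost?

29

Open {D6}.
  A→D6 5, B→D6 5, C→D6 5, D→D6 5, E→D6 1, F→D6 3, G→D6 4, H→D6 1  ⇒ total 29.
Compare {D3}: total 32.
Compare {D1}: total 36.
No size-1 selection does better; minimum is 29.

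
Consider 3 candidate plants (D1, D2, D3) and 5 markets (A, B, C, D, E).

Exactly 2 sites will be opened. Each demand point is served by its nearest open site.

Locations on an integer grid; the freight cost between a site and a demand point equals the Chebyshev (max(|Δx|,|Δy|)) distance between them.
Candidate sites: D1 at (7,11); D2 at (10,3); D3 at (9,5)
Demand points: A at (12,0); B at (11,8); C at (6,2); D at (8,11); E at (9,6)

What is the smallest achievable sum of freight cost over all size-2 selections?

13

Open {D1, D3}.
  A→D3 5, B→D3 3, C→D3 3, D→D1 1, E→D3 1  ⇒ total 13.
Compare {D1, D2}: total 15.
Compare {D2, D3}: total 16.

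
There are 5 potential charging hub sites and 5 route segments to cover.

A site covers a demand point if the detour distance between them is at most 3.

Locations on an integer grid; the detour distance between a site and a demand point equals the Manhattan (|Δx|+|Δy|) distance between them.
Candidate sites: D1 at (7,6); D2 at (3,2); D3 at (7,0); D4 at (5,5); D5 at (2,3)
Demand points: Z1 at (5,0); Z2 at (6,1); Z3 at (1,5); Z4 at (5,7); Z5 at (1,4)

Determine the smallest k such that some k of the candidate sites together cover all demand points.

Coverage sets (demand points within 3 of each site):
  D1: {Z4}
  D2: {}
  D3: {Z1, Z2}
  D4: {Z4}
  D5: {Z3, Z5}
No 2 sites suffice: every size-2 union leaves at least one demand point uncovered.
But {D1, D3, D5} covers everything, so the minimum is 3.

3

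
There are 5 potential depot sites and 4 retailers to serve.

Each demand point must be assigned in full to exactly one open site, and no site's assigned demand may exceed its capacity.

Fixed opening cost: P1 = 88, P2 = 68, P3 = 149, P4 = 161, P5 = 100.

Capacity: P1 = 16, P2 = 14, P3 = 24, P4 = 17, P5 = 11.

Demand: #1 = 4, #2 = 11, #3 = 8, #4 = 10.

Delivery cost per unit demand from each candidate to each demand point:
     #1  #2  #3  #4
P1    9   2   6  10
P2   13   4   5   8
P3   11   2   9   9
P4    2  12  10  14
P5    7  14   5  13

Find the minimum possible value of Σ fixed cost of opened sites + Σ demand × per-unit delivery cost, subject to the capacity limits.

421

Open {P2, P3}; cheapest assignment that respects the capacities:
  P2 (cap 14, load 12): #1, #3 — cost 4×13 + 8×5 = 92
  P3 (cap 24, load 21): #2, #4 — cost 11×2 + 10×9 = 112
  Shipping 204, fixed 217 → total 421.
  Any other capacity-feasible assignment to {P2, P3} ships for at least 204.
Compare {P1, P3}: its best feasible assignment gives total 433.
Compare {P1, P2, P5}: its best feasible assignment gives total 434.
Every other set of open sites that can feasibly serve all demand totals ≥ 433 even under its best assignment. Minimum: 421.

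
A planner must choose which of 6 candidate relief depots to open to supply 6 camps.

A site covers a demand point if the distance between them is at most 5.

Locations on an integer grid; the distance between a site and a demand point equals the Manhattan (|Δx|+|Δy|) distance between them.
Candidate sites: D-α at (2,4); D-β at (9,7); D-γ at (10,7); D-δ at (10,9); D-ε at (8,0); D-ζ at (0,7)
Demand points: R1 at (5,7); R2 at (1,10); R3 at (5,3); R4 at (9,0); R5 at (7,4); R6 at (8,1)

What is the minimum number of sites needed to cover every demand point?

Coverage sets (demand points within 5 of each site):
  D-α: {R3, R5}
  D-β: {R1, R5}
  D-γ: {R1}
  D-δ: {}
  D-ε: {R4, R5, R6}
  D-ζ: {R1, R2}
No 2 sites suffice: every size-2 union leaves at least one demand point uncovered.
But {D-α, D-ε, D-ζ} covers everything, so the minimum is 3.

3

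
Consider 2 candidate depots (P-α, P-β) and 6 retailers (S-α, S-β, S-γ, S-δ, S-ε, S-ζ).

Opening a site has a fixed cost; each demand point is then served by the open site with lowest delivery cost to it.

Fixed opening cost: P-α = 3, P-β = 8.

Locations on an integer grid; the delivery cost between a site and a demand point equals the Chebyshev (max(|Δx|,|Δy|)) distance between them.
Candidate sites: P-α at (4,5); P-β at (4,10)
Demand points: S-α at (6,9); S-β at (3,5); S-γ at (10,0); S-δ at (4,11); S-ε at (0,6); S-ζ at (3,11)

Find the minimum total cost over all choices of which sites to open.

26

Open {P-α, P-β}: assign each demand point to its cheapest open site.
  S-α→P-β 2, S-β→P-α 1, S-γ→P-α 6, S-δ→P-β 1, S-ε→P-α 4, S-ζ→P-β 1
  delivery cost 15, fixed 11 → total 26.
Compare {P-α}: delivery cost 27 + fixed 3 = 30.
Compare {P-β}: delivery cost 23 + fixed 8 = 31.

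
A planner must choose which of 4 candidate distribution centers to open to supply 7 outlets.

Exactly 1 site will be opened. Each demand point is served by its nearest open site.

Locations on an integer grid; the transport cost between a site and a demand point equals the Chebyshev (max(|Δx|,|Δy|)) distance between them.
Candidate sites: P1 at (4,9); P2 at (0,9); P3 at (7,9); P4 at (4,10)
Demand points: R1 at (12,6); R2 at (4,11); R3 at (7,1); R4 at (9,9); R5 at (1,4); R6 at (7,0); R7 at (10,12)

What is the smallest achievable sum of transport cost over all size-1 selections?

Open {P3}.
  R1→P3 5, R2→P3 3, R3→P3 8, R4→P3 2, R5→P3 6, R6→P3 9, R7→P3 3  ⇒ total 36.
Compare {P1}: total 43.
Compare {P4}: total 45.
No size-1 selection does better; minimum is 36.

36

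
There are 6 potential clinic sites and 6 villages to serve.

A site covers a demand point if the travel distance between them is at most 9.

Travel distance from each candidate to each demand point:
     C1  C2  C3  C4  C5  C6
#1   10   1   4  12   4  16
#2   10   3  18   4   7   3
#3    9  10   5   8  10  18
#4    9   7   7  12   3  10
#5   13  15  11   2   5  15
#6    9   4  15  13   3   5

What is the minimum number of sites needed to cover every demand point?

2

Coverage sets (demand points within 9 of each site):
  #1: {C2, C3, C5}
  #2: {C2, C4, C5, C6}
  #3: {C1, C3, C4}
  #4: {C1, C2, C3, C5}
  #5: {C4, C5}
  #6: {C1, C2, C5, C6}
No single site covers all 6 demand points.
But {#2, #3} covers everything, so the minimum is 2.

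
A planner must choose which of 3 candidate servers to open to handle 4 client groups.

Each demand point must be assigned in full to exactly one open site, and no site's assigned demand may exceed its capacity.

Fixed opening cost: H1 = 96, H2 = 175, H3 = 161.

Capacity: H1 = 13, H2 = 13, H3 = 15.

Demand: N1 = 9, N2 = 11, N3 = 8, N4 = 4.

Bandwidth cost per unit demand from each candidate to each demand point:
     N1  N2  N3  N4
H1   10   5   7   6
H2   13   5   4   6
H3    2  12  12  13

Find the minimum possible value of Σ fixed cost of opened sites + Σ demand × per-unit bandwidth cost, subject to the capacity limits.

561

Open {H1, H2, H3}; cheapest assignment that respects the capacities:
  H1 (cap 13, load 11): N2 — cost 11×5 = 55
  H2 (cap 13, load 12): N3, N4 — cost 8×4 + 4×6 = 56
  H3 (cap 15, load 9): N1 — cost 9×2 = 18
  Shipping 129, fixed 432 → total 561.
  Any other capacity-feasible assignment to {H1, H2, H3} ships for at least 129.
Total demand is 32 and no other set of sites has combined capacity ≥ 32, so {H1, H2, H3} is the only feasible choice of open sites. Minimum: 561.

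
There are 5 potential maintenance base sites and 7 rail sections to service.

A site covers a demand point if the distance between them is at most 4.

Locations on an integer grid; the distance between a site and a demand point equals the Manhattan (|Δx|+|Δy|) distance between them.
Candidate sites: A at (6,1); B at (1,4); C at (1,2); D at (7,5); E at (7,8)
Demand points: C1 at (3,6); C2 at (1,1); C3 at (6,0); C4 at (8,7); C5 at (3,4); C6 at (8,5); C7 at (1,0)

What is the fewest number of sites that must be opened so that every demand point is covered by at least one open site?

Coverage sets (demand points within 4 of each site):
  A: {C3}
  B: {C1, C2, C5, C7}
  C: {C2, C5, C7}
  D: {C4, C6}
  E: {C4, C6}
No 2 sites suffice: every size-2 union leaves at least one demand point uncovered.
But {A, B, D} covers everything, so the minimum is 3.

3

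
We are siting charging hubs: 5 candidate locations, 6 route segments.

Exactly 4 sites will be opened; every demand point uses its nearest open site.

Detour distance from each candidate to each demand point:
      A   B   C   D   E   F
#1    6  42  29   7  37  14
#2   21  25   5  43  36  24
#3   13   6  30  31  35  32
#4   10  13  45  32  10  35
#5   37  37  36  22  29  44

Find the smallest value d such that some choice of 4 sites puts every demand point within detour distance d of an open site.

14

Open {#1, #2, #3, #4}.
  Farthest demand point is F at detour distance 14 (to #1); all others are ≤ 14.
With {#1, #2, #4, #5} the worst case is 14.
With {#2, #3, #4, #5} the worst case is 24.
No size-4 selection achieves below 14.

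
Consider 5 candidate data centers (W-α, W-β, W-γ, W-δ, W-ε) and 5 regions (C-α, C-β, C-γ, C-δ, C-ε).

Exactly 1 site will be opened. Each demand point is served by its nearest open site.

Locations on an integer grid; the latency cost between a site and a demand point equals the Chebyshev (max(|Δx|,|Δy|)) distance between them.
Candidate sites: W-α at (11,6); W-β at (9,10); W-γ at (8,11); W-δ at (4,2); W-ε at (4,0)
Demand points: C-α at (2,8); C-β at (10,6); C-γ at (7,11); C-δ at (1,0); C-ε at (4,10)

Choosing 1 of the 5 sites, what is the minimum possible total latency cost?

27

Open {W-γ}.
  C-α→W-γ 6, C-β→W-γ 5, C-γ→W-γ 1, C-δ→W-γ 11, C-ε→W-γ 4  ⇒ total 27.
Compare {W-β}: total 28.
Compare {W-α}: total 32.
No size-1 selection does better; minimum is 27.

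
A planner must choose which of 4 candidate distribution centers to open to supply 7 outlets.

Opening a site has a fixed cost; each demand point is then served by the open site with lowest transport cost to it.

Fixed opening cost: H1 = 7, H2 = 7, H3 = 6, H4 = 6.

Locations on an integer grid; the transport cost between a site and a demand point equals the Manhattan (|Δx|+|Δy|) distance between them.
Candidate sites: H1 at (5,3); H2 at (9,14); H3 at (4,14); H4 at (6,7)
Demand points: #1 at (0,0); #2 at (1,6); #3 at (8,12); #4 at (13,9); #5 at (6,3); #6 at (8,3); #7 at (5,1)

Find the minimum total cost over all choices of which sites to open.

47

Open {H1, H2}: assign each demand point to its cheapest open site.
  #1→H1 8, #2→H1 7, #3→H2 3, #4→H2 9, #5→H1 1, #6→H1 3, #7→H1 2
  transport cost 33, fixed 14 → total 47.
Compare {H1, H4}: transport cost 36 + fixed 13 = 49.
Compare {H1, H2, H4}: transport cost 32 + fixed 20 = 52.
Compare {H1, H2, H3}: transport cost 33 + fixed 20 = 53.
All other subsets cost ≥ 49. Minimum total cost: 47.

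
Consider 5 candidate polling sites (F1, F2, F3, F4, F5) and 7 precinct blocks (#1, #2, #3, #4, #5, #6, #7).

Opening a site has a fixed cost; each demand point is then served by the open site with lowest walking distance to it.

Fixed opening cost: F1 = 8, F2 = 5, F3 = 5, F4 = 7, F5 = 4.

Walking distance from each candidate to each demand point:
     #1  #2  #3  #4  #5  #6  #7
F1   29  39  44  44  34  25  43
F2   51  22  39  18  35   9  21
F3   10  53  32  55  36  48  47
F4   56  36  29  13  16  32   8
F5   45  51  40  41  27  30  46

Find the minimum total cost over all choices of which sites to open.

Open {F2, F3, F4}: assign each demand point to its cheapest open site.
  #1→F3 10, #2→F2 22, #3→F4 29, #4→F4 13, #5→F4 16, #6→F2 9, #7→F4 8
  walking distance 107, fixed 17 → total 124.
Compare {F2, F3, F4, F5}: walking distance 107 + fixed 21 = 128.
Compare {F1, F2, F3, F4}: walking distance 107 + fixed 25 = 132.
Compare {F1, F2, F3, F4, F5}: walking distance 107 + fixed 29 = 136.
All other subsets cost ≥ 128. Minimum total cost: 124.

124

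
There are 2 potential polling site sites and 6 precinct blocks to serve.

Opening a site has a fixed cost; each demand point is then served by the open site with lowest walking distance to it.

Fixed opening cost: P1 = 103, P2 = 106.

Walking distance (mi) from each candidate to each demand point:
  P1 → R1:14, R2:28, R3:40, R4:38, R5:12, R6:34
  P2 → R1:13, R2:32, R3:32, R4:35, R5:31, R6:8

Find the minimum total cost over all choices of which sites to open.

257

Open {P2}: assign each demand point to its cheapest open site.
  R1→P2 13, R2→P2 32, R3→P2 32, R4→P2 35, R5→P2 31, R6→P2 8
  walking distance 151, fixed 106 → total 257.
Compare {P1}: walking distance 166 + fixed 103 = 269.
Compare {P1, P2}: walking distance 128 + fixed 209 = 337.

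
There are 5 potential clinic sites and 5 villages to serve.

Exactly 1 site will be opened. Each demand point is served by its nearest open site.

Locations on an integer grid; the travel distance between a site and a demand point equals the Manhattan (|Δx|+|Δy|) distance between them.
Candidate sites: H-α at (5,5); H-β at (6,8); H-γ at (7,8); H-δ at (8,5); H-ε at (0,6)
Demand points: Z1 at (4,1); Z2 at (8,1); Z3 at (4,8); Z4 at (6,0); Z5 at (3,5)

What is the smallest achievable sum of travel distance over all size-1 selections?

24

Open {H-α}.
  Z1→H-α 5, Z2→H-α 7, Z3→H-α 4, Z4→H-α 6, Z5→H-α 2  ⇒ total 24.
Compare {H-δ}: total 31.
Compare {H-β}: total 34.
No size-1 selection does better; minimum is 24.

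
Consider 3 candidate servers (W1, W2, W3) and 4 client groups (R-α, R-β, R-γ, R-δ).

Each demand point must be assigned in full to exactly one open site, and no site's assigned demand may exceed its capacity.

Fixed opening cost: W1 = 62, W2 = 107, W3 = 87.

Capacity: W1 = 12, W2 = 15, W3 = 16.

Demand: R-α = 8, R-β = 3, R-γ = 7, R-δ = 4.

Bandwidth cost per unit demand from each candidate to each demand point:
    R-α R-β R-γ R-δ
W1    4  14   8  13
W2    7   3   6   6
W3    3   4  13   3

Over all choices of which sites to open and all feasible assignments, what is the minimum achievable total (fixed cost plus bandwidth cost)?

Open {W1, W3}; cheapest assignment that respects the capacities:
  W1 (cap 12, load 7): R-γ — cost 7×8 = 56
  W3 (cap 16, load 15): R-α, R-β, R-δ — cost 8×3 + 3×4 + 4×3 = 48
  Shipping 104, fixed 149 → total 253.
  Any other capacity-feasible assignment to {W1, W3} ships for at least 104.
Compare {W1, W2}: its best feasible assignment gives total 276.
Compare {W2, W3}: its best feasible assignment gives total 281.
Every other set of open sites that can feasibly serve all demand totals ≥ 276 even under its best assignment. Minimum: 253.

253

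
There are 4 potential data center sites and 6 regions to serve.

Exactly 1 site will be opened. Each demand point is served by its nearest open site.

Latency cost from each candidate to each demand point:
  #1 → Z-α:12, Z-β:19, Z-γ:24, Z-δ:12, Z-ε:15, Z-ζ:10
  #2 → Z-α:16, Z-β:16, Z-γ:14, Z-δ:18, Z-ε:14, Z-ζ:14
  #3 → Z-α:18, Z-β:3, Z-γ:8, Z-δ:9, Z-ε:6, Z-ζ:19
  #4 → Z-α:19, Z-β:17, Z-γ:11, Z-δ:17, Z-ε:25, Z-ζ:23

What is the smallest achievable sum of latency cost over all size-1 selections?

Open {#3}.
  Z-α→#3 18, Z-β→#3 3, Z-γ→#3 8, Z-δ→#3 9, Z-ε→#3 6, Z-ζ→#3 19  ⇒ total 63.
Compare {#1}: total 92.
Compare {#2}: total 92.
No size-1 selection does better; minimum is 63.

63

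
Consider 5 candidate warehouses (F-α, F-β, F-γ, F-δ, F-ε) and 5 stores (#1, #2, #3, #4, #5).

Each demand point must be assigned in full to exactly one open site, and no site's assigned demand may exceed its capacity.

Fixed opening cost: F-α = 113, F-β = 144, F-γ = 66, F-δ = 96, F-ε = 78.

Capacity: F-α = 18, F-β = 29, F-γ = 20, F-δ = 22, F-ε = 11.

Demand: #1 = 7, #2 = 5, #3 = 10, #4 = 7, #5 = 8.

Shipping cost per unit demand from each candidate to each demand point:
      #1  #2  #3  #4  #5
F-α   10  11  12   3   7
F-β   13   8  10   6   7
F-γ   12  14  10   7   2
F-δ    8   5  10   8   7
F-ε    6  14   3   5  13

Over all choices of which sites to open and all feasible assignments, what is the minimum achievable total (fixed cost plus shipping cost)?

408

Open {F-γ, F-δ}; cheapest assignment that respects the capacities:
  F-γ (cap 20, load 15): #4, #5 — cost 7×7 + 8×2 = 65
  F-δ (cap 22, load 22): #1, #2, #3 — cost 7×8 + 5×5 + 10×10 = 181
  Shipping 246, fixed 162 → total 408.
  Any other capacity-feasible assignment to {F-γ, F-δ} ships for at least 246.
Compare {F-γ, F-δ, F-ε}: its best feasible assignment gives total 416.
Compare {F-α, F-γ, F-ε}: its best feasible assignment gives total 463.
Every other set of open sites that can feasibly serve all demand totals ≥ 416 even under its best assignment. Minimum: 408.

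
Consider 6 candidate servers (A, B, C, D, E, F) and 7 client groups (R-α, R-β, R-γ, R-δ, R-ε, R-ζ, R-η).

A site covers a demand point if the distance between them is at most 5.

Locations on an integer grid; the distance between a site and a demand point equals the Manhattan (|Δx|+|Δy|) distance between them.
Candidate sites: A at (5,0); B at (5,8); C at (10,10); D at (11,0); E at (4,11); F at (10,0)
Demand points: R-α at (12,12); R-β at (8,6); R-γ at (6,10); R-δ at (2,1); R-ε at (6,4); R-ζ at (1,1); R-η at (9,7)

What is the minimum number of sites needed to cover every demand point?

Coverage sets (demand points within 5 of each site):
  A: {R-δ, R-ε, R-ζ}
  B: {R-β, R-γ, R-ε, R-η}
  C: {R-α, R-γ, R-η}
  D: {}
  E: {R-γ}
  F: {}
No 2 sites suffice: every size-2 union leaves at least one demand point uncovered.
But {A, B, C} covers everything, so the minimum is 3.

3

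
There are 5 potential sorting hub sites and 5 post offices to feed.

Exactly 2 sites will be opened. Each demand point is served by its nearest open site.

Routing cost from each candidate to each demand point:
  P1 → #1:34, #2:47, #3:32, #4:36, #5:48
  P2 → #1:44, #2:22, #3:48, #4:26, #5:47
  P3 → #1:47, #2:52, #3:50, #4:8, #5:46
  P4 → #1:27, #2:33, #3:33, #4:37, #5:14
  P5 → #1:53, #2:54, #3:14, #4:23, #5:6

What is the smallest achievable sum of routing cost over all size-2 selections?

103

Open {P4, P5}.
  #1→P4 27, #2→P4 33, #3→P5 14, #4→P5 23, #5→P5 6  ⇒ total 103.
Compare {P2, P5}: total 109.
Compare {P3, P4}: total 115.
No size-2 selection does better; minimum is 103.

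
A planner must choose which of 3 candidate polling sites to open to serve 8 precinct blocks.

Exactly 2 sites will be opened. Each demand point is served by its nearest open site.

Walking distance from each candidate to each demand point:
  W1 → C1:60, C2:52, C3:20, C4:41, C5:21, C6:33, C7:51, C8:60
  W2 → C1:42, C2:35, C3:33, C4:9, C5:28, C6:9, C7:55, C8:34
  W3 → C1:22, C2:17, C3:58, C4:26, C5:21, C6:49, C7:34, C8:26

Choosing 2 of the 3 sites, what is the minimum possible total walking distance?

Open {W2, W3}.
  C1→W3 22, C2→W3 17, C3→W2 33, C4→W2 9, C5→W3 21, C6→W2 9, C7→W3 34, C8→W3 26  ⇒ total 171.
Compare {W1, W3}: total 199.
Compare {W1, W2}: total 221.

171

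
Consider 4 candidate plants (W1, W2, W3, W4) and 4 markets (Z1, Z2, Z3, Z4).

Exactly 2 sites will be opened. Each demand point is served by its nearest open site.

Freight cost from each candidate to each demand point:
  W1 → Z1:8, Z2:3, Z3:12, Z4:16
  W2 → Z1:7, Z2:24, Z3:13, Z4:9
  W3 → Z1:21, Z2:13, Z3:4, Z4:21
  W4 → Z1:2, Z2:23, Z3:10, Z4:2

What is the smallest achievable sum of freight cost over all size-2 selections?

17

Open {W1, W4}.
  Z1→W4 2, Z2→W1 3, Z3→W4 10, Z4→W4 2  ⇒ total 17.
Compare {W3, W4}: total 21.
Compare {W1, W2}: total 31.
No size-2 selection does better; minimum is 17.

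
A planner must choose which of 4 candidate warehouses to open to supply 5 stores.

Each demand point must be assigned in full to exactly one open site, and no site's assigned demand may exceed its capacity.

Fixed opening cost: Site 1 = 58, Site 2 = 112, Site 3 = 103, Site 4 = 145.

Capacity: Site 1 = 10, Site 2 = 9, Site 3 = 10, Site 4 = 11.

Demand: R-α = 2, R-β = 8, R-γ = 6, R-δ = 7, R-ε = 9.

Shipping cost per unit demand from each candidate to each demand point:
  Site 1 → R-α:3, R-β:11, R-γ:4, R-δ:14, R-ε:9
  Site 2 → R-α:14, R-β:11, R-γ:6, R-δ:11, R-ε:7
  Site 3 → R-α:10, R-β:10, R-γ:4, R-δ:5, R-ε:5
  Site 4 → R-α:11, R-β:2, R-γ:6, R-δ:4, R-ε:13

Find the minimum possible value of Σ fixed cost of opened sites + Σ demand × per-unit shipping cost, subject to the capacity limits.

Open {Site 1, Site 2, Site 3, Site 4}; cheapest assignment that respects the capacities:
  Site 1 (cap 10, load 8): R-α, R-γ — cost 2×3 + 6×4 = 30
  Site 2 (cap 9, load 9): R-ε — cost 9×7 = 63
  Site 3 (cap 10, load 7): R-δ — cost 7×5 = 35
  Site 4 (cap 11, load 8): R-β — cost 8×2 = 16
  Shipping 144, fixed 418 → total 562.
  Any other capacity-feasible assignment to {Site 1, Site 2, Site 3, Site 4} ships for at least 144.
Total demand is 32 and no other set of sites has combined capacity ≥ 32, so {Site 1, Site 2, Site 3, Site 4} is the only feasible choice of open sites. Minimum: 562.

562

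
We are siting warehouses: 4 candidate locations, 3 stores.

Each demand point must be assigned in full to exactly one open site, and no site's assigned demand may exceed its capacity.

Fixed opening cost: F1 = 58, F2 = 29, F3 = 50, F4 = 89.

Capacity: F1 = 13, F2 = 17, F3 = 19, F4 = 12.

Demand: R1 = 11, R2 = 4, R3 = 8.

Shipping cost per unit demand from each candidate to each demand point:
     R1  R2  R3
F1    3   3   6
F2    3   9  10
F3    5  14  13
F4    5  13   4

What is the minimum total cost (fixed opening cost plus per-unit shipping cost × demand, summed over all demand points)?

Open {F1, F2}; cheapest assignment that respects the capacities:
  F1 (cap 13, load 12): R2, R3 — cost 4×3 + 8×6 = 60
  F2 (cap 17, load 11): R1 — cost 11×3 = 33
  Shipping 93, fixed 87 → total 180.
  Any other capacity-feasible assignment to {F1, F2} ships for at least 93.
Compare {F2, F4}: its best feasible assignment gives total 219.
Compare {F1, F3}: its best feasible assignment gives total 223.
Every other set of open sites that can feasibly serve all demand totals ≥ 219 even under its best assignment. Minimum: 180.

180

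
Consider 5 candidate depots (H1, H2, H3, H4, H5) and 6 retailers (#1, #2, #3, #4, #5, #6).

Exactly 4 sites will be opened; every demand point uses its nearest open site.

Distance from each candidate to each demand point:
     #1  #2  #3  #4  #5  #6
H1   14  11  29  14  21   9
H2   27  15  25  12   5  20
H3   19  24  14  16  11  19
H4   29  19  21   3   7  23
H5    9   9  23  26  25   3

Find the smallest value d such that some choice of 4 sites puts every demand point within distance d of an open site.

Open {H1, H2, H3, H4}.
  Farthest demand point is #1 at distance 14 (to H1); all others are ≤ 14.
With {H1, H2, H3, H5} the worst case is 14.
With {H1, H3, H4, H5} the worst case is 14.
No size-4 selection achieves below 14.

14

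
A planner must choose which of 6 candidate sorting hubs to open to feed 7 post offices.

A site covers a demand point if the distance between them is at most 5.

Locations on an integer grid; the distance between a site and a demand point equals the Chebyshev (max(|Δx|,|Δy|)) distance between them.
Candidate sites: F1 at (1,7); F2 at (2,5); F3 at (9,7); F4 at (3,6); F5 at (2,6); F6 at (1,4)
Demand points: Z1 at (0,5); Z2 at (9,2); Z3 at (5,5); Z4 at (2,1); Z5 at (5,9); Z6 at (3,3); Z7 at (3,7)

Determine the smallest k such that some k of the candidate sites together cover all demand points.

2

Coverage sets (demand points within 5 of each site):
  F1: {Z1, Z3, Z5, Z6, Z7}
  F2: {Z1, Z3, Z4, Z5, Z6, Z7}
  F3: {Z2, Z3, Z5}
  F4: {Z1, Z3, Z4, Z5, Z6, Z7}
  F5: {Z1, Z3, Z4, Z5, Z6, Z7}
  F6: {Z1, Z3, Z4, Z5, Z6, Z7}
No single site covers all 7 demand points.
But {F2, F3} covers everything, so the minimum is 2.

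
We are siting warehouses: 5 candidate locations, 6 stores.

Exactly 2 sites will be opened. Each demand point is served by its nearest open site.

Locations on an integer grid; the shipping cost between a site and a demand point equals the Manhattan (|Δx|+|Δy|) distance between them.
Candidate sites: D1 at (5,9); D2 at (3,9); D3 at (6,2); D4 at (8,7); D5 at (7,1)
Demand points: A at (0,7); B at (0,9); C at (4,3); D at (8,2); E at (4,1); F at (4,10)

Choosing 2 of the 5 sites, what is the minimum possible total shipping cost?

18

Open {D2, D3}.
  A→D2 5, B→D2 3, C→D3 3, D→D3 2, E→D3 3, F→D2 2  ⇒ total 18.
Compare {D2, D5}: total 20.
Compare {D1, D3}: total 22.
No size-2 selection does better; minimum is 18.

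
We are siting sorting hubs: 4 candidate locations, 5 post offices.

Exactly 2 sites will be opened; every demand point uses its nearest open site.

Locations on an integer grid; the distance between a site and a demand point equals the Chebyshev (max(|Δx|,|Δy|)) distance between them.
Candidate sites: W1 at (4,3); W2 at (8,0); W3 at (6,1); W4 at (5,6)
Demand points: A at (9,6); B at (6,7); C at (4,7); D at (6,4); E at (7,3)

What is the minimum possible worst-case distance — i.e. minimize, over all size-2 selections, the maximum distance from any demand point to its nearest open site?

Open {W1, W4}.
  Farthest demand point is A at distance 4 (to W4); all others are ≤ 4.
With {W2, W4} the worst case is 4.
With {W3, W4} the worst case is 4.
No size-2 selection achieves below 4.

4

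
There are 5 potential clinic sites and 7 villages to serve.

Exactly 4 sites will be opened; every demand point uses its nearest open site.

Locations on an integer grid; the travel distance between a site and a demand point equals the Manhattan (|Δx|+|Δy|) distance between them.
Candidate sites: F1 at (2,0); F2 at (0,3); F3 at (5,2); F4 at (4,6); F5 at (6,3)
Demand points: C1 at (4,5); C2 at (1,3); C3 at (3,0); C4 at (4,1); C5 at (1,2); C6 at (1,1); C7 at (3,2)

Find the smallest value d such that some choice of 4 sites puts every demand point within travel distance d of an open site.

Open {F1, F2, F3, F4}.
  Farthest demand point is C4 at travel distance 2 (to F3); all others are ≤ 2.
With {F1, F2, F4, F5} the worst case is 3.
With {F1, F2, F3, F5} the worst case is 4.
No size-4 selection achieves below 2.

2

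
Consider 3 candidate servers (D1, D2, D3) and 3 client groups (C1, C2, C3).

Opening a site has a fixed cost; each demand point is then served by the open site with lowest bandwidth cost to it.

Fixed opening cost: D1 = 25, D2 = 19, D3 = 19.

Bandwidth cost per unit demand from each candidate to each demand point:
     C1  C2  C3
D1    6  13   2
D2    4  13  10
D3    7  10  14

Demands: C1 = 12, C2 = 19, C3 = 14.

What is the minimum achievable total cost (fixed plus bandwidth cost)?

329

Open {D1, D2, D3}: assign each demand point to its cheapest open site.
  C1→D2 12×4=48, C2→D3 19×10=190, C3→D1 14×2=28
  bandwidth cost 266, fixed 63 → total 329.
Compare {D1, D3}: bandwidth cost 290 + fixed 44 = 334.
Compare {D1, D2}: bandwidth cost 323 + fixed 44 = 367.
Compare {D1}: bandwidth cost 347 + fixed 25 = 372.
All other subsets cost ≥ 334. Minimum total cost: 329.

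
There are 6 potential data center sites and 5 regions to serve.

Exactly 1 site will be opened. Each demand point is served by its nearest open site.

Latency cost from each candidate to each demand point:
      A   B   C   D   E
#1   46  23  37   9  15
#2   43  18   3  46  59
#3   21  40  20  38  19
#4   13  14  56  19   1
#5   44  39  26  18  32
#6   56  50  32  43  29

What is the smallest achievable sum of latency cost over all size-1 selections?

103

Open {#4}.
  A→#4 13, B→#4 14, C→#4 56, D→#4 19, E→#4 1  ⇒ total 103.
Compare {#1}: total 130.
Compare {#3}: total 138.
No size-1 selection does better; minimum is 103.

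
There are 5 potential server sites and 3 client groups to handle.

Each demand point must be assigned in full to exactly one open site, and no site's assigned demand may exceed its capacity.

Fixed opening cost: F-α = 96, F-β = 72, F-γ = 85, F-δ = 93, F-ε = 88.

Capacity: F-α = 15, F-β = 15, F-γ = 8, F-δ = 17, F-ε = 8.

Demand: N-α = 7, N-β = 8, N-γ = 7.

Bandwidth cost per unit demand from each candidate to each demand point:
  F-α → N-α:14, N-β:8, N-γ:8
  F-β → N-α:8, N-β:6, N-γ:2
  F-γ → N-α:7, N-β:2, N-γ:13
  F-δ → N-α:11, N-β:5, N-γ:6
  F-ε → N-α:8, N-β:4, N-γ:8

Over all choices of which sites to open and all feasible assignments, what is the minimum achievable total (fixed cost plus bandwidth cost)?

243

Open {F-β, F-γ}; cheapest assignment that respects the capacities:
  F-β (cap 15, load 14): N-α, N-γ — cost 7×8 + 7×2 = 70
  F-γ (cap 8, load 8): N-β — cost 8×2 = 16
  Shipping 86, fixed 157 → total 243.
  Any other capacity-feasible assignment to {F-β, F-γ} ships for at least 86.
Compare {F-β, F-ε}: its best feasible assignment gives total 262.
Compare {F-β, F-δ}: its best feasible assignment gives total 275.
Every other set of open sites that can feasibly serve all demand totals ≥ 262 even under its best assignment. Minimum: 243.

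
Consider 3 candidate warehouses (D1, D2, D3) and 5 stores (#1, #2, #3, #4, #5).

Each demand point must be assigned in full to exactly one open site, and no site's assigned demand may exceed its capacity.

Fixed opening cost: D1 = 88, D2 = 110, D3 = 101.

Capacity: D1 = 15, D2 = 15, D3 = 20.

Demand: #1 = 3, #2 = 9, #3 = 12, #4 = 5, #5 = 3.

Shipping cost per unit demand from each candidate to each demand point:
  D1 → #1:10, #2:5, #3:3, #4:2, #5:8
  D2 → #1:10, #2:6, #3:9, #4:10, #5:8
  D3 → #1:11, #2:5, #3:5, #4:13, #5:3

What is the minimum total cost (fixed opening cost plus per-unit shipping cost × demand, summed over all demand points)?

346

Open {D1, D3}; cheapest assignment that respects the capacities:
  D1 (cap 15, load 14): #2, #4 — cost 9×5 + 5×2 = 55
  D3 (cap 20, load 18): #1, #3, #5 — cost 3×11 + 12×5 + 3×3 = 102
  Shipping 157, fixed 189 → total 346.
  Any other capacity-feasible assignment to {D1, D3} ships for at least 157.
Compare {D2, D3}: its best feasible assignment gives total 417.
Compare {D1, D2, D3}: its best feasible assignment gives total 453.
Every other set of open sites that can feasibly serve all demand totals ≥ 417 even under its best assignment. Minimum: 346.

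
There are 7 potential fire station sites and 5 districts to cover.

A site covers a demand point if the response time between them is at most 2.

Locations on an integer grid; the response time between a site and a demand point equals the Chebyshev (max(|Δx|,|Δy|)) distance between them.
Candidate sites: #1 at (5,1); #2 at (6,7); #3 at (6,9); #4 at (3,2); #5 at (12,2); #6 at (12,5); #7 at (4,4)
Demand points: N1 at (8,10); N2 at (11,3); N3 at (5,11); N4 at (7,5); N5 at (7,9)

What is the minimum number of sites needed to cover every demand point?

Coverage sets (demand points within 2 of each site):
  #1: {}
  #2: {N4, N5}
  #3: {N1, N3, N5}
  #4: {}
  #5: {N2}
  #6: {N2}
  #7: {}
No 2 sites suffice: every size-2 union leaves at least one demand point uncovered.
But {#2, #3, #5} covers everything, so the minimum is 3.

3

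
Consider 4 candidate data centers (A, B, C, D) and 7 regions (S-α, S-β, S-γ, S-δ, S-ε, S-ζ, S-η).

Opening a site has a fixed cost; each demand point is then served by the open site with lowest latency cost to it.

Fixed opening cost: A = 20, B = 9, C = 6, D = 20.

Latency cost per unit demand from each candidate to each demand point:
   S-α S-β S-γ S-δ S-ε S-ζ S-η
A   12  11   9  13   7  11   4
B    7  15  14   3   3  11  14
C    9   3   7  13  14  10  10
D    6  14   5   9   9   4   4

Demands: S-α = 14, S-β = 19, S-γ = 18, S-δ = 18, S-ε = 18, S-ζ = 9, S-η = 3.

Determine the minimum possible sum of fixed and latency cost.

422

Open {B, C, D}: assign each demand point to its cheapest open site.
  S-α→D 14×6=84, S-β→C 19×3=57, S-γ→D 18×5=90, S-δ→B 18×3=54, S-ε→B 18×3=54, S-ζ→D 9×4=36, S-η→D 3×4=12
  latency cost 387, fixed 35 → total 422.
Compare {A, B, C, D}: latency cost 387 + fixed 55 = 442.
Compare {B, C}: latency cost 509 + fixed 15 = 524.
Compare {A, B, C}: latency cost 491 + fixed 35 = 526.
All other subsets cost ≥ 442. Minimum total cost: 422.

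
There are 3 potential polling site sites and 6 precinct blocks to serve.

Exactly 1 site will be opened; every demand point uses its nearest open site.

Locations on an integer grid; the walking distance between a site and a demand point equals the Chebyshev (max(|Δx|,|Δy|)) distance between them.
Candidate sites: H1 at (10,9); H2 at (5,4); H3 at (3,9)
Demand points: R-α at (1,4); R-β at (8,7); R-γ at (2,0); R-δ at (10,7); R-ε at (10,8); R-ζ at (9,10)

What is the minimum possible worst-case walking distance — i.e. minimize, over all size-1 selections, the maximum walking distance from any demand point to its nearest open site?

Open {H2}.
  Farthest demand point is R-ζ at walking distance 6 (to H2); all others are ≤ 6.
With {H1} the worst case is 9.
With {H3} the worst case is 9.
No size-1 selection achieves below 6.

6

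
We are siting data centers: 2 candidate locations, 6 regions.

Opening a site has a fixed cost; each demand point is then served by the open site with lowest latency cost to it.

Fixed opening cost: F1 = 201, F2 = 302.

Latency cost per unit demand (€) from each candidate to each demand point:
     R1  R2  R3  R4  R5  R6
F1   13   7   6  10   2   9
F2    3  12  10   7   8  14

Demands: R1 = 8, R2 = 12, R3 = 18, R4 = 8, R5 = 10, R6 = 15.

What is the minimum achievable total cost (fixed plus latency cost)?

Open {F1}: assign each demand point to its cheapest open site.
  R1→F1 8×13=104, R2→F1 12×7=84, R3→F1 18×6=108, R4→F1 8×10=80, R5→F1 10×2=20, R6→F1 15×9=135
  latency cost 531, fixed 201 → total 732.
Compare {F1, F2}: latency cost 427 + fixed 503 = 930.
Compare {F2}: latency cost 694 + fixed 302 = 996.

732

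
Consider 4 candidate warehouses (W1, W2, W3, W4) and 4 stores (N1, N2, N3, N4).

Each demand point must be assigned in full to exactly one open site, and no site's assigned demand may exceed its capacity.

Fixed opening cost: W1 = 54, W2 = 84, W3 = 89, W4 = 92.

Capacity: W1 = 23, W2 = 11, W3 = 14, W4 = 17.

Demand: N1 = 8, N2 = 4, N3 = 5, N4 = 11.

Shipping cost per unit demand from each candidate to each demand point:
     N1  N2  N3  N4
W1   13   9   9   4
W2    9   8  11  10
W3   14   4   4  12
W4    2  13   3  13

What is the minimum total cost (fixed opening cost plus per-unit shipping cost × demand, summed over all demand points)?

257

Open {W1, W4}; cheapest assignment that respects the capacities:
  W1 (cap 23, load 15): N2, N4 — cost 4×9 + 11×4 = 80
  W4 (cap 17, load 13): N1, N3 — cost 8×2 + 5×3 = 31
  Shipping 111, fixed 146 → total 257.
  Any other capacity-feasible assignment to {W1, W4} ships for at least 111.
Compare {W1, W3, W4}: its best feasible assignment gives total 326.
Compare {W1, W3}: its best feasible assignment gives total 327.
Every other set of open sites that can feasibly serve all demand totals ≥ 326 even under its best assignment. Minimum: 257.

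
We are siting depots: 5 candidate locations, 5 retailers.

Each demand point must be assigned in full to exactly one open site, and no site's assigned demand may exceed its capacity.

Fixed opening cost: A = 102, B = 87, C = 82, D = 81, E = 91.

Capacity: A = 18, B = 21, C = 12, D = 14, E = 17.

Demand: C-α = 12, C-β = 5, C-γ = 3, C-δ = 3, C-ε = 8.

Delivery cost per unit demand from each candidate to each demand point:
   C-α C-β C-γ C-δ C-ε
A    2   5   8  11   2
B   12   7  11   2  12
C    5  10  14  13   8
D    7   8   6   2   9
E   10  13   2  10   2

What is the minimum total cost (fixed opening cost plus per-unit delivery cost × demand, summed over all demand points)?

294

Open {A, E}; cheapest assignment that respects the capacities:
  A (cap 18, load 17): C-α, C-β — cost 12×2 + 5×5 = 49
  E (cap 17, load 14): C-γ, C-δ, C-ε — cost 3×2 + 3×10 + 8×2 = 52
  Shipping 101, fixed 193 → total 294.
  Any other capacity-feasible assignment to {A, E} ships for at least 101.
Compare {A, D}: its best feasible assignment gives total 328.
Compare {A, D, E}: its best feasible assignment gives total 351.
Every other set of open sites that can feasibly serve all demand totals ≥ 328 even under its best assignment. Minimum: 294.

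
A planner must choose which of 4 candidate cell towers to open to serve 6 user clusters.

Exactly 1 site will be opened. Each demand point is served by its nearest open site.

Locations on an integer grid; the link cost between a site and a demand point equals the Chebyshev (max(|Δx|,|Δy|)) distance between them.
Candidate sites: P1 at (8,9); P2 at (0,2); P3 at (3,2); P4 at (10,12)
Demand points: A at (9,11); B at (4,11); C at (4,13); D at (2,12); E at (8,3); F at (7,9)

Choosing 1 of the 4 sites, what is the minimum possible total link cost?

Open {P1}.
  A→P1 2, B→P1 4, C→P1 4, D→P1 6, E→P1 6, F→P1 1  ⇒ total 23.
Compare {P4}: total 33.
Compare {P3}: total 51.
No size-1 selection does better; minimum is 23.

23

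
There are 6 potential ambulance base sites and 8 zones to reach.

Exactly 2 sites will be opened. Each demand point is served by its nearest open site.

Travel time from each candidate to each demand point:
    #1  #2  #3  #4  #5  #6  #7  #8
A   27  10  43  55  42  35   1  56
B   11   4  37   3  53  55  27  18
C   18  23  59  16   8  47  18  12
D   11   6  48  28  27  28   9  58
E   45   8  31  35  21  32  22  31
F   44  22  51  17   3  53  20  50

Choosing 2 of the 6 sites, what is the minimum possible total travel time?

Open {B, D}.
  #1→B 11, #2→B 4, #3→B 37, #4→B 3, #5→D 27, #6→D 28, #7→D 9, #8→B 18  ⇒ total 137.
Compare {C, D}: total 138.
Compare {B, C}: total 140.
No size-2 selection does better; minimum is 137.

137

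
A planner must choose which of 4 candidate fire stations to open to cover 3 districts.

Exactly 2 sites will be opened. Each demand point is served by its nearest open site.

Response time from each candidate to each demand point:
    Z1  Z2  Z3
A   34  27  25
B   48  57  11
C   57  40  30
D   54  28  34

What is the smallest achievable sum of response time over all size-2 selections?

72

Open {A, B}.
  Z1→A 34, Z2→A 27, Z3→B 11  ⇒ total 72.
Compare {A, C}: total 86.
Compare {A, D}: total 86.
No size-2 selection does better; minimum is 72.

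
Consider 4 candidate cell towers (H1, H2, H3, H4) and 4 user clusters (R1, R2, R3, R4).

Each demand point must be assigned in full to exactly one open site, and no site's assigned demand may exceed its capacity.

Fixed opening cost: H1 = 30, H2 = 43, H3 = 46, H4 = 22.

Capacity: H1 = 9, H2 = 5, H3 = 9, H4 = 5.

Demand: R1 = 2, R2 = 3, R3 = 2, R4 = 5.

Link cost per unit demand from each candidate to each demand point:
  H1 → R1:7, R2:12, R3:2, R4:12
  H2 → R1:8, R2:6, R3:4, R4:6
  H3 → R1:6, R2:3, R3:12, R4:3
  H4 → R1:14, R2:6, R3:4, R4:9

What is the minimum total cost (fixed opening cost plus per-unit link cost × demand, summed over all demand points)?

118

Open {H1, H3}; cheapest assignment that respects the capacities:
  H1 (cap 9, load 4): R1, R3 — cost 2×7 + 2×2 = 18
  H3 (cap 9, load 8): R2, R4 — cost 3×3 + 5×3 = 24
  Shipping 42, fixed 76 → total 118.
  Any other capacity-feasible assignment to {H1, H3} ships for at least 42.
Compare {H3, H4}: its best feasible assignment gives total 121.
Compare {H2, H3}: its best feasible assignment gives total 137.
Every other set of open sites that can feasibly serve all demand totals ≥ 121 even under its best assignment. Minimum: 118.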